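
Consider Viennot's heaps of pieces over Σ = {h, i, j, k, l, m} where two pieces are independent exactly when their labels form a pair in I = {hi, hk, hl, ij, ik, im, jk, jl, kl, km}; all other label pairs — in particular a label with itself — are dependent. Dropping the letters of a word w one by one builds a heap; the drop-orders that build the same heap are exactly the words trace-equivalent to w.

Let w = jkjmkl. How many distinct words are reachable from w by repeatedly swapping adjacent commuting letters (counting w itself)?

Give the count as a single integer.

#0=j has no predecessor
#1=k has no predecessor
#2=j depends on [0:j]
#3=m depends on [2:j]
#4=k depends on [1:k]
#5=l depends on [3:m]
sources: [0:j, 1:k]
N(rest) = Σ N(rest − s) over sources s of rest; N(one piece) = 1:
  size 1 → [4]=1  [5]=1
  size 2 → [1,4]=1  [3,5]=1  [4,5]=2
  size 3 → [1,4,5]=3  [2,3,5]=1  [3,4,5]=3
  size 4 → [0,2,3,5]=1  [1,3,4,5]=6  [2,3,4,5]=4
  first=0(j) contributes 10
  first=1(k) contributes 5
|[w]| = 15

15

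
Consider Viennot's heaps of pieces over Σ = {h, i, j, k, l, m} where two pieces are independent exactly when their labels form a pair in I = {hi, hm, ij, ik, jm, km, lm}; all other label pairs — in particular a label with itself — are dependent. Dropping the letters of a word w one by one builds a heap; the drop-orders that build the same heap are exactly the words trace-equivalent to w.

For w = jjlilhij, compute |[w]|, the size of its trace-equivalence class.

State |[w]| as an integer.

drop 0:j onto floor
drop 1:j onto {0:j}
drop 2:l onto {1:j}
drop 3:i onto {2:l}
drop 4:l onto {3:i}
drop 5:h onto {4:l}
drop 6:i onto {4:l}
drop 7:j onto {5:h}
ground layer = {0:j}
drop-orders for the pieces not yet dropped (sum over which currently-grounded one goes next):
  1 to go: {6} 1  {7} 1
  2 to go: {5,7} 1  {6,7} 2
  3 to go: {5,6,7} 3
  4 to go: {4,5,6,7} 3
  5 to go: {3,4,5,6,7} 3
  6 to go: {2,3,4,5,6,7} 3
  if 0:j drops first: 3 orders

3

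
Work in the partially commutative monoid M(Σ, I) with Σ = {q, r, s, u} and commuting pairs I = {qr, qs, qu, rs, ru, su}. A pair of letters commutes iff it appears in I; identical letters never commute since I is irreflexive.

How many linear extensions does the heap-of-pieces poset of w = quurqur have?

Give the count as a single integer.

drop 0:q onto floor
drop 1:u onto floor
drop 2:u onto {1:u}
drop 3:r onto floor
drop 4:q onto {0:q}
drop 5:u onto {2:u}
drop 6:r onto {3:r}
ground layer = {0:q, 1:u, 3:r}
drop-orders for the pieces not yet dropped (sum over which currently-grounded one goes next):
  1 to go: {4} 1  {5} 1  {6} 1
  2 to go: {0,4} 1  {2,5} 1  {3,6} 1  {4,5} 2  {4,6} 2  {5,6} 2
  3 to go: {0,4,5} 3  {0,4,6} 3  {1,2,5} 1  {2,4,5} 3  {2,5,6} 3  {3,4,6} 3  {3,5,6} 3  {4,5,6} 6
  4 to go: {0,2,4,5} 6  {0,3,4,6} 6  {0,4,5,6} 12  {1,2,4,5} 4  {1,2,5,6} 4  {2,3,5,6} 6  {2,4,5,6} 12  {3,4,5,6} 12
  5 to go: {0,1,2,4,5} 10  {0,2,4,5,6} 30  {0,3,4,5,6} 30  {1,2,3,5,6} 10  {1,2,4,5,6} 20  {2,3,4,5,6} 30
  if 0:q drops first: 60 orders
  if 1:u drops first: 90 orders
  if 3:r drops first: 60 orders
heap linearizations: 210

210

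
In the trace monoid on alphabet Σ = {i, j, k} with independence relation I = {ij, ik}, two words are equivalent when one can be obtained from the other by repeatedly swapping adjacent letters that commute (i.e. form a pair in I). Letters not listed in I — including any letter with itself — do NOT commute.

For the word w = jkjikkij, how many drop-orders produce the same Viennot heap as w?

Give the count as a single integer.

piece 0:j — minimal
piece 1:k rests on {0:j}
piece 2:j rests on {1:k}
piece 3:i — minimal
piece 4:k rests on {2:j}
piece 5:k rests on {4:k}
piece 6:i rests on {3:i}
piece 7:j rests on {5:k}
minimal pieces: {0:j, 3:i}
ways to finish when only these pieces remain (= sum over removing one remaining piece with nothing left below it):
  1 left: {6}→1  {7}→1
  2 left: {3,6}→1  {5,7}→1  {6,7}→2
  3 left: {3,6,7}→3  {4,5,7}→1  {5,6,7}→3
  4 left: {2,4,5,7}→1  {3,5,6,7}→6  {4,5,6,7}→4
  5 left: {1,2,4,5,7}→1  {2,4,5,6,7}→5  {3,4,5,6,7}→10
  6 left: {0,1,2,4,5,7}→1  {1,2,4,5,6,7}→6  {2,3,4,5,6,7}→15
  placing 0:j first → 21 extensions
  placing 3:i first → 7 extensions
total linear extensions = 28

28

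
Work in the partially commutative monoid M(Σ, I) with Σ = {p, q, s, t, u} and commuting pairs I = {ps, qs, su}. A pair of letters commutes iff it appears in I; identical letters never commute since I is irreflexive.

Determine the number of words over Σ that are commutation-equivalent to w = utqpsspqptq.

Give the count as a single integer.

21

0(u) covers ∅
1(t) covers 0:u
2(q) covers 1:t
3(p) covers 2:q
4(s) covers 1:t
5(s) covers 4:s
6(p) covers 3:p
7(q) covers 6:p
8(p) covers 7:q
9(t) covers 5:s, 8:p
10(q) covers 9:t
floor of heap: 0:u
completions by unplaced set U, small U first (add the entries for U minus each lowest piece of U):
  |U|=1: {10}:1
  |U|=2: {9,10}:1
  |U|=3: {5,9,10}:1  {8,9,10}:1
  |U|=4: {4,5,9,10}:1  {5,8,9,10}:2  {7,8,9,10}:1
  |U|=5: {4,5,8,9,10}:3  {5,7,8,9,10}:3  {6,7,8,9,10}:1
  |U|=6: {3,6,7,8,9,10}:1  {4,5,7,8,9,10}:6  {5,6,7,8,9,10}:4
  |U|=7: {2,3,6,7,8,9,10}:1  {3,5,6,7,8,9,10}:5  {4,5,6,7,8,9,10}:10
  |U|=8: {2,3,5,6,7,8,9,10}:6  {3,4,5,6,7,8,9,10}:15
  |U|=9: {2,3,4,5,6,7,8,9,10}:21
  start at 0(u): 21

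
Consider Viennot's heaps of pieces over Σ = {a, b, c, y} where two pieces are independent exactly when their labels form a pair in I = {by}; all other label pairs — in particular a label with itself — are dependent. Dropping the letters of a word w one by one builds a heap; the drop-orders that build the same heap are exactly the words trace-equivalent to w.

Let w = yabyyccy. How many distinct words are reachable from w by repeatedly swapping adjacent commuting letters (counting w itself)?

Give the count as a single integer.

piece 0:y — minimal
piece 1:a rests on {0:y}
piece 2:b rests on {1:a}
piece 3:y rests on {1:a}
piece 4:y rests on {3:y}
piece 5:c rests on {2:b, 4:y}
piece 6:c rests on {5:c}
piece 7:y rests on {6:c}
minimal pieces: {0:y}
ways to finish when only these pieces remain (= sum over removing one remaining piece with nothing left below it):
  1 left: {7}→1
  2 left: {6,7}→1
  3 left: {5,6,7}→1
  4 left: {2,5,6,7}→1  {4,5,6,7}→1
  5 left: {2,4,5,6,7}→2  {3,4,5,6,7}→1
  6 left: {2,3,4,5,6,7}→3
  placing 0:y first → 3 extensions

3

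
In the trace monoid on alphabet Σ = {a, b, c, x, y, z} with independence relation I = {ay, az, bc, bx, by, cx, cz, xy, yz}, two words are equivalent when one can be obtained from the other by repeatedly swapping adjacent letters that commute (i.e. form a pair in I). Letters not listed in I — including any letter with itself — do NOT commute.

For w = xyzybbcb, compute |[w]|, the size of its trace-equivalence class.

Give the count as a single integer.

56

piece 0:x — minimal
piece 1:y — minimal
piece 2:z rests on {0:x}
piece 3:y rests on {1:y}
piece 4:b rests on {2:z}
piece 5:b rests on {4:b}
piece 6:c rests on {3:y}
piece 7:b rests on {5:b}
minimal pieces: {0:x, 1:y}
ways to finish when only these pieces remain (= sum over removing one remaining piece with nothing left below it):
  1 left: {6}→1  {7}→1
  2 left: {3,6}→1  {5,7}→1  {6,7}→2
  3 left: {1,3,6}→1  {3,6,7}→3  {4,5,7}→1  {5,6,7}→3
  4 left: {1,3,6,7}→4  {2,4,5,7}→1  {3,5,6,7}→6  {4,5,6,7}→4
  5 left: {0,2,4,5,7}→1  {1,3,5,6,7}→10  {2,4,5,6,7}→5  {3,4,5,6,7}→10
  6 left: {0,2,4,5,6,7}→6  {1,3,4,5,6,7}→20  {2,3,4,5,6,7}→15
  placing 0:x first → 35 extensions
  placing 1:y first → 21 extensions
total linear extensions = 56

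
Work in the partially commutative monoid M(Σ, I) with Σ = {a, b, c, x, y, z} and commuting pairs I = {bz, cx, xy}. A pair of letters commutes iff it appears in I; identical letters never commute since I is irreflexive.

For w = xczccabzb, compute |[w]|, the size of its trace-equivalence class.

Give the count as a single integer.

drop 0:x onto floor
drop 1:c onto floor
drop 2:z onto {0:x, 1:c}
drop 3:c onto {2:z}
drop 4:c onto {3:c}
drop 5:a onto {4:c}
drop 6:b onto {5:a}
drop 7:z onto {5:a}
drop 8:b onto {6:b}
ground layer = {0:x, 1:c}
drop-orders for the pieces not yet dropped (sum over which currently-grounded one goes next):
  1 to go: {7} 1  {8} 1
  2 to go: {6,8} 1  {7,8} 2
  3 to go: {6,7,8} 3
  4 to go: {5,6,7,8} 3
  5 to go: {4,5,6,7,8} 3
  6 to go: {3,4,5,6,7,8} 3
  7 to go: {2,3,4,5,6,7,8} 3
  if 0:x drops first: 3 orders
  if 1:c drops first: 3 orders
heap linearizations: 6

6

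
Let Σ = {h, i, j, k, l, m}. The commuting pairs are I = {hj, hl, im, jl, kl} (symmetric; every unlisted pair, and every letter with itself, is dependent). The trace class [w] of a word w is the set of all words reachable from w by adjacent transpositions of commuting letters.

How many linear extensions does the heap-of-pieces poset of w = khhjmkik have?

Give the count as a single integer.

3

0(k) covers ∅
1(h) covers 0:k
2(h) covers 1:h
3(j) covers 0:k
4(m) covers 2:h, 3:j
5(k) covers 4:m
6(i) covers 5:k
7(k) covers 6:i
floor of heap: 0:k
completions by unplaced set U, small U first (add the entries for U minus each lowest piece of U):
  |U|=1: {7}:1
  |U|=2: {6,7}:1
  |U|=3: {5,6,7}:1
  |U|=4: {4,5,6,7}:1
  |U|=5: {2,4,5,6,7}:1  {3,4,5,6,7}:1
  |U|=6: {1,2,4,5,6,7}:1  {2,3,4,5,6,7}:2
  start at 0(k): 3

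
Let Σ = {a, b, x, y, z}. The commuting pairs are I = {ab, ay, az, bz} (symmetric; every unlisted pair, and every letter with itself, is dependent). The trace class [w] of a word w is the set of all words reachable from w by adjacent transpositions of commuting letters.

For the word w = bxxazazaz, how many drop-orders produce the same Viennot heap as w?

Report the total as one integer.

20

#0=b has no predecessor
#1=x depends on [0:b]
#2=x depends on [1:x]
#3=a depends on [2:x]
#4=z depends on [2:x]
#5=a depends on [3:a]
#6=z depends on [4:z]
#7=a depends on [5:a]
#8=z depends on [6:z]
sources: [0:b]
N(rest) = Σ N(rest − s) over sources s of rest; N(one piece) = 1:
  size 1 → [7]=1  [8]=1
  size 2 → [5,7]=1  [6,8]=1  [7,8]=2
  size 3 → [3,5,7]=1  [4,6,8]=1  [5,7,8]=3  [6,7,8]=3
  size 4 → [3,5,7,8]=4  [4,6,7,8]=4  [5,6,7,8]=6
  size 5 → [3,5,6,7,8]=10  [4,5,6,7,8]=10
  size 6 → [3,4,5,6,7,8]=20
  size 7 → [2,3,4,5,6,7,8]=20
  first=0(b) contributes 20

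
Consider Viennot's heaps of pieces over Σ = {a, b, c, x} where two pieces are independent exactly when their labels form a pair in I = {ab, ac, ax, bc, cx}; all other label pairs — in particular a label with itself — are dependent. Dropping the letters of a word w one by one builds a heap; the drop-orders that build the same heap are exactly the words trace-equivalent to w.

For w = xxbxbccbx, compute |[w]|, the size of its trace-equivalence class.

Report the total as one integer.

36

#0=x has no predecessor
#1=x depends on [0:x]
#2=b depends on [1:x]
#3=x depends on [2:b]
#4=b depends on [3:x]
#5=c has no predecessor
#6=c depends on [5:c]
#7=b depends on [4:b]
#8=x depends on [7:b]
sources: [0:x, 5:c]
N(rest) = Σ N(rest − s) over sources s of rest; N(one piece) = 1:
  size 1 → [6]=1  [8]=1
  size 2 → [5,6]=1  [6,8]=2  [7,8]=1
  size 3 → [4,7,8]=1  [5,6,8]=3  [6,7,8]=3
  size 4 → [3,4,7,8]=1  [4,6,7,8]=4  [5,6,7,8]=6
  size 5 → [2,3,4,7,8]=1  [3,4,6,7,8]=5  [4,5,6,7,8]=10
  size 6 → [1,2,3,4,7,8]=1  [2,3,4,6,7,8]=6  [3,4,5,6,7,8]=15
  size 7 → [0,1,2,3,4,7,8]=1  [1,2,3,4,6,7,8]=7  [2,3,4,5,6,7,8]=21
  first=0(x) contributes 28
  first=5(c) contributes 8
|[w]| = 36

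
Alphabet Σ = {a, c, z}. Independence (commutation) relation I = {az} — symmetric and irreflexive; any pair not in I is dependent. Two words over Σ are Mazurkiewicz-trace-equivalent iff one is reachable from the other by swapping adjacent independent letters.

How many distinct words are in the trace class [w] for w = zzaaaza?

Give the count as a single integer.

35

#0=z has no predecessor
#1=z depends on [0:z]
#2=a has no predecessor
#3=a depends on [2:a]
#4=a depends on [3:a]
#5=z depends on [1:z]
#6=a depends on [4:a]
sources: [0:z, 2:a]
N(rest) = Σ N(rest − s) over sources s of rest; N(one piece) = 1:
  size 1 → [5]=1  [6]=1
  size 2 → [1,5]=1  [4,6]=1  [5,6]=2
  size 3 → [0,1,5]=1  [1,5,6]=3  [3,4,6]=1  [4,5,6]=3
  size 4 → [0,1,5,6]=4  [1,4,5,6]=6  [2,3,4,6]=1  [3,4,5,6]=4
  size 5 → [0,1,4,5,6]=10  [1,3,4,5,6]=10  [2,3,4,5,6]=5
  first=0(z) contributes 15
  first=2(a) contributes 20
|[w]| = 35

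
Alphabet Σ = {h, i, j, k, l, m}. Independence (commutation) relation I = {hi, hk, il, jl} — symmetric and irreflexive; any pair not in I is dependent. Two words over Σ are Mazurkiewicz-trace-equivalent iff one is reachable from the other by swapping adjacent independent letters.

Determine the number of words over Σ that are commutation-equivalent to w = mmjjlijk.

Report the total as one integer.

0(m) covers ∅
1(m) covers 0:m
2(j) covers 1:m
3(j) covers 2:j
4(l) covers 1:m
5(i) covers 3:j
6(j) covers 5:i
7(k) covers 4:l, 6:j
floor of heap: 0:m
completions by unplaced set U, small U first (add the entries for U minus each lowest piece of U):
  |U|=1: {7}:1
  |U|=2: {4,7}:1  {6,7}:1
  |U|=3: {4,6,7}:2  {5,6,7}:1
  |U|=4: {3,5,6,7}:1  {4,5,6,7}:3
  |U|=5: {2,3,5,6,7}:1  {3,4,5,6,7}:4
  |U|=6: {2,3,4,5,6,7}:5
  start at 0(m): 5

5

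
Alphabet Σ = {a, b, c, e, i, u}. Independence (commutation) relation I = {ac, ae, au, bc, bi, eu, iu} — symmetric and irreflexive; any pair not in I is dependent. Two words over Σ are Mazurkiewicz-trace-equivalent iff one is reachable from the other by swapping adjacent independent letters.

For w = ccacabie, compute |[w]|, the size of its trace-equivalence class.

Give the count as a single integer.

#0=c has no predecessor
#1=c depends on [0:c]
#2=a has no predecessor
#3=c depends on [1:c]
#4=a depends on [2:a]
#5=b depends on [4:a]
#6=i depends on [3:c, 4:a]
#7=e depends on [5:b, 6:i]
sources: [0:c, 2:a]
N(rest) = Σ N(rest − s) over sources s of rest; N(one piece) = 1:
  size 1 → [7]=1
  size 2 → [5,7]=1  [6,7]=1
  size 3 → [3,6,7]=1  [5,6,7]=2
  size 4 → [1,3,6,7]=1  [3,5,6,7]=3  [4,5,6,7]=2
  size 5 → [0,1,3,6,7]=1  [1,3,5,6,7]=4  [2,4,5,6,7]=2  [3,4,5,6,7]=5
  size 6 → [0,1,3,5,6,7]=5  [1,3,4,5,6,7]=9  [2,3,4,5,6,7]=7
  first=0(c) contributes 16
  first=2(a) contributes 14
|[w]| = 30

30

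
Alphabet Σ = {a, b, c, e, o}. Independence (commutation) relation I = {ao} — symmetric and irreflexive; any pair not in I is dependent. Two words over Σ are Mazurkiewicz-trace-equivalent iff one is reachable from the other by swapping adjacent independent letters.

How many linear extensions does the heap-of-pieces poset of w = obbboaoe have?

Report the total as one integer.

#0=o has no predecessor
#1=b depends on [0:o]
#2=b depends on [1:b]
#3=b depends on [2:b]
#4=o depends on [3:b]
#5=a depends on [3:b]
#6=o depends on [4:o]
#7=e depends on [5:a, 6:o]
sources: [0:o]
N(rest) = Σ N(rest − s) over sources s of rest; N(one piece) = 1:
  size 1 → [7]=1
  size 2 → [5,7]=1  [6,7]=1
  size 3 → [4,6,7]=1  [5,6,7]=2
  size 4 → [4,5,6,7]=3
  size 5 → [3,4,5,6,7]=3
  size 6 → [2,3,4,5,6,7]=3
  first=0(o) contributes 3

3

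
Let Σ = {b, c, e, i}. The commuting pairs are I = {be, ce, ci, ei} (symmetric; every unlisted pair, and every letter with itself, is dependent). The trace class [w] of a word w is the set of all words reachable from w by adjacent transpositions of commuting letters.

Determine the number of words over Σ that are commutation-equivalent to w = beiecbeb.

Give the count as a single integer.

112

drop 0:b onto floor
drop 1:e onto floor
drop 2:i onto {0:b}
drop 3:e onto {1:e}
drop 4:c onto {0:b}
drop 5:b onto {2:i, 4:c}
drop 6:e onto {3:e}
drop 7:b onto {5:b}
ground layer = {0:b, 1:e}
drop-orders for the pieces not yet dropped (sum over which currently-grounded one goes next):
  1 to go: {6} 1  {7} 1
  2 to go: {3,6} 1  {5,7} 1  {6,7} 2
  3 to go: {1,3,6} 1  {2,5,7} 1  {3,6,7} 3  {4,5,7} 1  {5,6,7} 3
  4 to go: {1,3,6,7} 4  {2,4,5,7} 2  {2,5,6,7} 4  {3,5,6,7} 6  {4,5,6,7} 4
  5 to go: {0,2,4,5,7} 2  {1,3,5,6,7} 10  {2,3,5,6,7} 10  {2,4,5,6,7} 10  {3,4,5,6,7} 10
  6 to go: {0,2,4,5,6,7} 12  {1,2,3,5,6,7} 20  {1,3,4,5,6,7} 20  {2,3,4,5,6,7} 30
  if 0:b drops first: 70 orders
  if 1:e drops first: 42 orders
heap linearizations: 112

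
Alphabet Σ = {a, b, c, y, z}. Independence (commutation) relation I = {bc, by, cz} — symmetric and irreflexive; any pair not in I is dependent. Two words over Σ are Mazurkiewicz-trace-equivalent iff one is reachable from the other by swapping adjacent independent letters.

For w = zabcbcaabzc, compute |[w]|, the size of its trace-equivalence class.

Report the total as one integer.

piece 0:z — minimal
piece 1:a rests on {0:z}
piece 2:b rests on {1:a}
piece 3:c rests on {1:a}
piece 4:b rests on {2:b}
piece 5:c rests on {3:c}
piece 6:a rests on {4:b, 5:c}
piece 7:a rests on {6:a}
piece 8:b rests on {7:a}
piece 9:z rests on {8:b}
piece 10:c rests on {7:a}
minimal pieces: {0:z}
ways to finish when only these pieces remain (= sum over removing one remaining piece with nothing left below it):
  1 left: {9}→1  {10}→1
  2 left: {8,9}→1  {9,10}→2
  3 left: {8,9,10}→3
  4 left: {7,8,9,10}→3
  5 left: {6,7,8,9,10}→3
  6 left: {4,6,7,8,9,10}→3  {5,6,7,8,9,10}→3
  7 left: {2,4,6,7,8,9,10}→3  {3,5,6,7,8,9,10}→3  {4,5,6,7,8,9,10}→6
  8 left: {2,4,5,6,7,8,9,10}→9  {3,4,5,6,7,8,9,10}→9
  9 left: {2,3,4,5,6,7,8,9,10}→18
  placing 0:z first → 18 extensions

18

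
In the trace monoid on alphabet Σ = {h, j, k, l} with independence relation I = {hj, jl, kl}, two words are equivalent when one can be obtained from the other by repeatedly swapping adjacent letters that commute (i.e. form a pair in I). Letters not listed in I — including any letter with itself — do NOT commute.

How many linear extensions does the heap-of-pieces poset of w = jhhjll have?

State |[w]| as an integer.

piece 0:j — minimal
piece 1:h — minimal
piece 2:h rests on {1:h}
piece 3:j rests on {0:j}
piece 4:l rests on {2:h}
piece 5:l rests on {4:l}
minimal pieces: {0:j, 1:h}
ways to finish when only these pieces remain (= sum over removing one remaining piece with nothing left below it):
  1 left: {3}→1  {5}→1
  2 left: {0,3}→1  {3,5}→2  {4,5}→1
  3 left: {0,3,5}→3  {2,4,5}→1  {3,4,5}→3
  4 left: {0,3,4,5}→6  {1,2,4,5}→1  {2,3,4,5}→4
  placing 0:j first → 5 extensions
  placing 1:h first → 10 extensions
total linear extensions = 15

15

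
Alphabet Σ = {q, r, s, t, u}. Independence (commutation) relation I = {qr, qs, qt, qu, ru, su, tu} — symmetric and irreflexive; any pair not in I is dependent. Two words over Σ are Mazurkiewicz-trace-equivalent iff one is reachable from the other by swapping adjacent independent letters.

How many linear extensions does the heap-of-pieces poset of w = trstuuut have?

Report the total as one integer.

drop 0:t onto floor
drop 1:r onto {0:t}
drop 2:s onto {1:r}
drop 3:t onto {2:s}
drop 4:u onto floor
drop 5:u onto {4:u}
drop 6:u onto {5:u}
drop 7:t onto {3:t}
ground layer = {0:t, 4:u}
drop-orders for the pieces not yet dropped (sum over which currently-grounded one goes next):
  1 to go: {6} 1  {7} 1
  2 to go: {3,7} 1  {5,6} 1  {6,7} 2
  3 to go: {2,3,7} 1  {3,6,7} 3  {4,5,6} 1  {5,6,7} 3
  4 to go: {1,2,3,7} 1  {2,3,6,7} 4  {3,5,6,7} 6  {4,5,6,7} 4
  5 to go: {0,1,2,3,7} 1  {1,2,3,6,7} 5  {2,3,5,6,7} 10  {3,4,5,6,7} 10
  6 to go: {0,1,2,3,6,7} 6  {1,2,3,5,6,7} 15  {2,3,4,5,6,7} 20
  if 0:t drops first: 35 orders
  if 4:u drops first: 21 orders
heap linearizations: 56

56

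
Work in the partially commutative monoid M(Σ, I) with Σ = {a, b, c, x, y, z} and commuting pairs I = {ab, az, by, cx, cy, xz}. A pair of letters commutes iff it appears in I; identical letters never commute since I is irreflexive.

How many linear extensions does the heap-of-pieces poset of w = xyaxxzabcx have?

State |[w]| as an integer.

18

0(x) covers ∅
1(y) covers 0:x
2(a) covers 1:y
3(x) covers 2:a
4(x) covers 3:x
5(z) covers 1:y
6(a) covers 4:x
7(b) covers 4:x, 5:z
8(c) covers 6:a, 7:b
9(x) covers 6:a, 7:b
floor of heap: 0:x
completions by unplaced set U, small U first (add the entries for U minus each lowest piece of U):
  |U|=1: {8}:1  {9}:1
  |U|=2: {8,9}:2
  |U|=3: {6,8,9}:2  {7,8,9}:2
  |U|=4: {5,7,8,9}:2  {6,7,8,9}:4
  |U|=5: {4,6,7,8,9}:4  {5,6,7,8,9}:6
  |U|=6: {3,4,6,7,8,9}:4  {4,5,6,7,8,9}:10
  |U|=7: {2,3,4,6,7,8,9}:4  {3,4,5,6,7,8,9}:14
  |U|=8: {2,3,4,5,6,7,8,9}:18
  start at 0(x): 18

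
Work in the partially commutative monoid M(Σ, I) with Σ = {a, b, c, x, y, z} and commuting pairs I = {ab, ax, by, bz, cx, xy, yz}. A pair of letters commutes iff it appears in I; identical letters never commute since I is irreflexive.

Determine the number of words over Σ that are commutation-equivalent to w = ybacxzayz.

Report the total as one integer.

18

0(y) covers ∅
1(b) covers ∅
2(a) covers 0:y
3(c) covers 1:b, 2:a
4(x) covers 1:b
5(z) covers 3:c, 4:x
6(a) covers 5:z
7(y) covers 6:a
8(z) covers 6:a
floor of heap: 0:y, 1:b
completions by unplaced set U, small U first (add the entries for U minus each lowest piece of U):
  |U|=1: {7}:1  {8}:1
  |U|=2: {7,8}:2
  |U|=3: {6,7,8}:2
  |U|=4: {5,6,7,8}:2
  |U|=5: {3,5,6,7,8}:2  {4,5,6,7,8}:2
  |U|=6: {2,3,5,6,7,8}:2  {3,4,5,6,7,8}:4
  |U|=7: {0,2,3,5,6,7,8}:2  {1,3,4,5,6,7,8}:4  {2,3,4,5,6,7,8}:6
  start at 0(y): 10
  start at 1(b): 8
sum over floor = 18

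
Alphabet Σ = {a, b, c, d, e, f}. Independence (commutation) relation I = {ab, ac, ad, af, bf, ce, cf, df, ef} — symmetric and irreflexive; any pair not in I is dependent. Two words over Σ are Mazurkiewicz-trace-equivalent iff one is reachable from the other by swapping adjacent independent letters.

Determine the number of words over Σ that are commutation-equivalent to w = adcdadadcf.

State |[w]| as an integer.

840

drop 0:a onto floor
drop 1:d onto floor
drop 2:c onto {1:d}
drop 3:d onto {2:c}
drop 4:a onto {0:a}
drop 5:d onto {3:d}
drop 6:a onto {4:a}
drop 7:d onto {5:d}
drop 8:c onto {7:d}
drop 9:f onto floor
ground layer = {0:a, 1:d, 9:f}
drop-orders for the pieces not yet dropped (sum over which currently-grounded one goes next):
  1 to go: {6} 1  {8} 1  {9} 1
  2 to go: {4,6} 1  {6,8} 2  {6,9} 2  {7,8} 1  {8,9} 2
  3 to go: {0,4,6} 1  {4,6,8} 3  {4,6,9} 3  {5,7,8} 1  {6,7,8} 3  {6,8,9} 6  {7,8,9} 3
  4 to go: {0,4,6,8} 4  {0,4,6,9} 4  {3,5,7,8} 1  {4,6,7,8} 6  {4,6,8,9} 12  {5,6,7,8} 4  {5,7,8,9} 4  {6,7,8,9} 12
  5 to go: {0,4,6,7,8} 10  {0,4,6,8,9} 20  {2,3,5,7,8} 1  {3,5,6,7,8} 5  {3,5,7,8,9} 5  {4,5,6,7,8} 10  {4,6,7,8,9} 30  {5,6,7,8,9} 20
  6 to go: {0,4,5,6,7,8} 20  {0,4,6,7,8,9} 60  {1,2,3,5,7,8} 1  {2,3,5,6,7,8} 6  {2,3,5,7,8,9} 6  {3,4,5,6,7,8} 15  {3,5,6,7,8,9} 30  {4,5,6,7,8,9} 60
  7 to go: {0,3,4,5,6,7,8} 35  {0,4,5,6,7,8,9} 140  {1,2,3,5,6,7,8} 7  {1,2,3,5,7,8,9} 7  {2,3,4,5,6,7,8} 21  {2,3,5,6,7,8,9} 42  {3,4,5,6,7,8,9} 105
  8 to go: {0,2,3,4,5,6,7,8} 56  {0,3,4,5,6,7,8,9} 280  {1,2,3,4,5,6,7,8} 28  {1,2,3,5,6,7,8,9} 56  {2,3,4,5,6,7,8,9} 168
  if 0:a drops first: 252 orders
  if 1:d drops first: 504 orders
  if 9:f drops first: 84 orders
heap linearizations: 840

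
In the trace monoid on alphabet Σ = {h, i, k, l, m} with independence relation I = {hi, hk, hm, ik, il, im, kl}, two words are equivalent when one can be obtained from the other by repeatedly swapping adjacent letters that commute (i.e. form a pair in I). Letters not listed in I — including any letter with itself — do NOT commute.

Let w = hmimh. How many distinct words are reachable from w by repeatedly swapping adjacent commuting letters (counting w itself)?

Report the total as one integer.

drop 0:h onto floor
drop 1:m onto floor
drop 2:i onto floor
drop 3:m onto {1:m}
drop 4:h onto {0:h}
ground layer = {0:h, 1:m, 2:i}
drop-orders for the pieces not yet dropped (sum over which currently-grounded one goes next):
  1 to go: {2} 1  {3} 1  {4} 1
  2 to go: {0,4} 1  {1,3} 1  {2,3} 2  {2,4} 2  {3,4} 2
  3 to go: {0,2,4} 3  {0,3,4} 3  {1,2,3} 3  {1,3,4} 3  {2,3,4} 6
  if 0:h drops first: 12 orders
  if 1:m drops first: 12 orders
  if 2:i drops first: 6 orders
heap linearizations: 30

30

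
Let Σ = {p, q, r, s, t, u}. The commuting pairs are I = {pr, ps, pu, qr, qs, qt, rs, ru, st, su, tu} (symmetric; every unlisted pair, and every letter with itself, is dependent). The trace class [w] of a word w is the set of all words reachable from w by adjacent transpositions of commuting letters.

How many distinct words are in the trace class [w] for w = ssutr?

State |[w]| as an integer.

30

piece 0:s — minimal
piece 1:s rests on {0:s}
piece 2:u — minimal
piece 3:t — minimal
piece 4:r rests on {3:t}
minimal pieces: {0:s, 2:u, 3:t}
ways to finish when only these pieces remain (= sum over removing one remaining piece with nothing left below it):
  1 left: {1}→1  {2}→1  {4}→1
  2 left: {0,1}→1  {1,2}→2  {1,4}→2  {2,4}→2  {3,4}→1
  3 left: {0,1,2}→3  {0,1,4}→3  {1,2,4}→6  {1,3,4}→3  {2,3,4}→3
  placing 0:s first → 12 extensions
  placing 2:u first → 6 extensions
  placing 3:t first → 12 extensions
total linear extensions = 30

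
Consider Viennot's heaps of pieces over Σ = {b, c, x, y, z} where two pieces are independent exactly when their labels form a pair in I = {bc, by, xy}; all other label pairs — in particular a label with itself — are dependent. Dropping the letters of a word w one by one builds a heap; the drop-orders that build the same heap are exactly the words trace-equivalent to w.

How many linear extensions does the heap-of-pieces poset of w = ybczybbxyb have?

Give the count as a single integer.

0(y) covers ∅
1(b) covers ∅
2(c) covers 0:y
3(z) covers 1:b, 2:c
4(y) covers 3:z
5(b) covers 3:z
6(b) covers 5:b
7(x) covers 6:b
8(y) covers 4:y
9(b) covers 7:x
floor of heap: 0:y, 1:b
completions by unplaced set U, small U first (add the entries for U minus each lowest piece of U):
  |U|=1: {8}:1  {9}:1
  |U|=2: {4,8}:1  {7,9}:1  {8,9}:2
  |U|=3: {4,8,9}:3  {6,7,9}:1  {7,8,9}:3
  |U|=4: {4,7,8,9}:6  {5,6,7,9}:1  {6,7,8,9}:4
  |U|=5: {4,6,7,8,9}:10  {5,6,7,8,9}:5
  |U|=6: {4,5,6,7,8,9}:15
  |U|=7: {3,4,5,6,7,8,9}:15
  |U|=8: {1,3,4,5,6,7,8,9}:15  {2,3,4,5,6,7,8,9}:15
  start at 0(y): 30
  start at 1(b): 15
sum over floor = 45

45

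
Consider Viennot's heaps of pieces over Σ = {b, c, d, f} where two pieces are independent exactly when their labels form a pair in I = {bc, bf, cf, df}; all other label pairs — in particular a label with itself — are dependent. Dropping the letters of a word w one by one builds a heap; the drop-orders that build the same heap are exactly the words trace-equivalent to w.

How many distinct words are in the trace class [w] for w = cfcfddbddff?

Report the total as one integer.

#0=c has no predecessor
#1=f has no predecessor
#2=c depends on [0:c]
#3=f depends on [1:f]
#4=d depends on [2:c]
#5=d depends on [4:d]
#6=b depends on [5:d]
#7=d depends on [6:b]
#8=d depends on [7:d]
#9=f depends on [3:f]
#10=f depends on [9:f]
sources: [0:c, 1:f]
N(rest) = Σ N(rest − s) over sources s of rest; N(one piece) = 1:
  size 1 → [8]=1  [10]=1
  size 2 → [7,8]=1  [8,10]=2  [9,10]=1
  size 3 → [3,9,10]=1  [6,7,8]=1  [7,8,10]=3  [8,9,10]=3
  size 4 → [1,3,9,10]=1  [3,8,9,10]=4  [5,6,7,8]=1  [6,7,8,10]=4  [7,8,9,10]=6
  size 5 → [1,3,8,9,10]=5  [3,7,8,9,10]=10  [4,5,6,7,8]=1  [5,6,7,8,10]=5  [6,7,8,9,10]=10
  size 6 → [1,3,7,8,9,10]=15  [2,4,5,6,7,8]=1  [3,6,7,8,9,10]=20  [4,5,6,7,8,10]=6  [5,6,7,8,9,10]=15
  size 7 → [0,2,4,5,6,7,8]=1  [1,3,6,7,8,9,10]=35  [2,4,5,6,7,8,10]=7  [3,5,6,7,8,9,10]=35  [4,5,6,7,8,9,10]=21
  size 8 → [0,2,4,5,6,7,8,10]=8  [1,3,5,6,7,8,9,10]=70  [2,4,5,6,7,8,9,10]=28  [3,4,5,6,7,8,9,10]=56
  size 9 → [0,2,4,5,6,7,8,9,10]=36  [1,3,4,5,6,7,8,9,10]=126  [2,3,4,5,6,7,8,9,10]=84
  first=0(c) contributes 210
  first=1(f) contributes 120
|[w]| = 330

330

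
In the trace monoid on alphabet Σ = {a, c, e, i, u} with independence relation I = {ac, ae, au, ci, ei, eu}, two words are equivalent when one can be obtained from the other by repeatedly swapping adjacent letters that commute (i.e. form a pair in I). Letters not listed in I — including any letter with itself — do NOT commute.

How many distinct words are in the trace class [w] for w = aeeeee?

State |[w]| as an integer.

drop 0:a onto floor
drop 1:e onto floor
drop 2:e onto {1:e}
drop 3:e onto {2:e}
drop 4:e onto {3:e}
drop 5:e onto {4:e}
ground layer = {0:a, 1:e}
drop-orders for the pieces not yet dropped (sum over which currently-grounded one goes next):
  1 to go: {0} 1  {5} 1
  2 to go: {0,5} 2  {4,5} 1
  3 to go: {0,4,5} 3  {3,4,5} 1
  4 to go: {0,3,4,5} 4  {2,3,4,5} 1
  if 0:a drops first: 1 orders
  if 1:e drops first: 5 orders
heap linearizations: 6

6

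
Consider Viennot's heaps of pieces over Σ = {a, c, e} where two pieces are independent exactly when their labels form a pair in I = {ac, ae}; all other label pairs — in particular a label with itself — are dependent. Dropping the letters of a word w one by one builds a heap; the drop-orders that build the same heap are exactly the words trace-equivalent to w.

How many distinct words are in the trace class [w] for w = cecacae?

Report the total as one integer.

0(c) covers ∅
1(e) covers 0:c
2(c) covers 1:e
3(a) covers ∅
4(c) covers 2:c
5(a) covers 3:a
6(e) covers 4:c
floor of heap: 0:c, 3:a
completions by unplaced set U, small U first (add the entries for U minus each lowest piece of U):
  |U|=1: {5}:1  {6}:1
  |U|=2: {3,5}:1  {4,6}:1  {5,6}:2
  |U|=3: {2,4,6}:1  {3,5,6}:3  {4,5,6}:3
  |U|=4: {1,2,4,6}:1  {2,4,5,6}:4  {3,4,5,6}:6
  |U|=5: {0,1,2,4,6}:1  {1,2,4,5,6}:5  {2,3,4,5,6}:10
  start at 0(c): 15
  start at 3(a): 6
sum over floor = 21

21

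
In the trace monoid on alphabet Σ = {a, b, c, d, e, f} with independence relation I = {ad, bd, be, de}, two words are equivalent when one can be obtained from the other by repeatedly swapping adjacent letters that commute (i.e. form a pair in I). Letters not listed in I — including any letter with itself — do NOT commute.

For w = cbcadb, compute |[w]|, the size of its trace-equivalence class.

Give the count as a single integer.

piece 0:c — minimal
piece 1:b rests on {0:c}
piece 2:c rests on {1:b}
piece 3:a rests on {2:c}
piece 4:d rests on {2:c}
piece 5:b rests on {3:a}
minimal pieces: {0:c}
ways to finish when only these pieces remain (= sum over removing one remaining piece with nothing left below it):
  1 left: {4}→1  {5}→1
  2 left: {3,5}→1  {4,5}→2
  3 left: {3,4,5}→3
  4 left: {2,3,4,5}→3
  placing 0:c first → 3 extensions

3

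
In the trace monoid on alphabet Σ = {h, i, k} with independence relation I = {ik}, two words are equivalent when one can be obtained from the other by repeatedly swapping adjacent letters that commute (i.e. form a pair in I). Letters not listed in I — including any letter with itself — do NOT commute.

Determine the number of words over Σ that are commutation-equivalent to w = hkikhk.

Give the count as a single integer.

#0=h has no predecessor
#1=k depends on [0:h]
#2=i depends on [0:h]
#3=k depends on [1:k]
#4=h depends on [2:i, 3:k]
#5=k depends on [4:h]
sources: [0:h]
N(rest) = Σ N(rest − s) over sources s of rest; N(one piece) = 1:
  size 1 → [5]=1
  size 2 → [4,5]=1
  size 3 → [2,4,5]=1  [3,4,5]=1
  size 4 → [1,3,4,5]=1  [2,3,4,5]=2
  first=0(h) contributes 3

3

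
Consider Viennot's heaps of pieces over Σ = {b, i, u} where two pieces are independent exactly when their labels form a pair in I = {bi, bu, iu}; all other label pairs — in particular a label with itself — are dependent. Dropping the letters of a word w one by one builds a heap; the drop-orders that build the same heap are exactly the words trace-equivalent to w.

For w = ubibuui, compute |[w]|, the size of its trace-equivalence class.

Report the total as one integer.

piece 0:u — minimal
piece 1:b — minimal
piece 2:i — minimal
piece 3:b rests on {1:b}
piece 4:u rests on {0:u}
piece 5:u rests on {4:u}
piece 6:i rests on {2:i}
minimal pieces: {0:u, 1:b, 2:i}
ways to finish when only these pieces remain (= sum over removing one remaining piece with nothing left below it):
  1 left: {3}→1  {5}→1  {6}→1
  2 left: {1,3}→1  {2,6}→1  {3,5}→2  {3,6}→2  {4,5}→1  {5,6}→2
  3 left: {0,4,5}→1  {1,3,5}→3  {1,3,6}→3  {2,3,6}→3  {2,5,6}→3  {3,4,5}→3  {3,5,6}→6  {4,5,6}→3
  4 left: {0,3,4,5}→4  {0,4,5,6}→4  {1,2,3,6}→6  {1,3,4,5}→6  {1,3,5,6}→12  {2,3,5,6}→12  {2,4,5,6}→6  {3,4,5,6}→12
  5 left: {0,1,3,4,5}→10  {0,2,4,5,6}→10  {0,3,4,5,6}→20  {1,2,3,5,6}→30  {1,3,4,5,6}→30  {2,3,4,5,6}→30
  placing 0:u first → 90 extensions
  placing 1:b first → 60 extensions
  placing 2:i first → 60 extensions
total linear extensions = 210

210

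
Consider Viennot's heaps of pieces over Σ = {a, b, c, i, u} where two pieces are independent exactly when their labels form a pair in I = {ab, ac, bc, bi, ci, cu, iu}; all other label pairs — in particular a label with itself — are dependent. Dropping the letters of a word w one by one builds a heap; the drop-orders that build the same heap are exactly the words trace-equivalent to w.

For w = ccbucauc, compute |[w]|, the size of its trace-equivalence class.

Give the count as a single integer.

70

piece 0:c — minimal
piece 1:c rests on {0:c}
piece 2:b — minimal
piece 3:u rests on {2:b}
piece 4:c rests on {1:c}
piece 5:a rests on {3:u}
piece 6:u rests on {5:a}
piece 7:c rests on {4:c}
minimal pieces: {0:c, 2:b}
ways to finish when only these pieces remain (= sum over removing one remaining piece with nothing left below it):
  1 left: {6}→1  {7}→1
  2 left: {4,7}→1  {5,6}→1  {6,7}→2
  3 left: {1,4,7}→1  {3,5,6}→1  {4,6,7}→3  {5,6,7}→3
  4 left: {0,1,4,7}→1  {1,4,6,7}→4  {2,3,5,6}→1  {3,5,6,7}→4  {4,5,6,7}→6
  5 left: {0,1,4,6,7}→5  {1,4,5,6,7}→10  {2,3,5,6,7}→5  {3,4,5,6,7}→10
  6 left: {0,1,4,5,6,7}→15  {1,3,4,5,6,7}→20  {2,3,4,5,6,7}→15
  placing 0:c first → 35 extensions
  placing 2:b first → 35 extensions
total linear extensions = 70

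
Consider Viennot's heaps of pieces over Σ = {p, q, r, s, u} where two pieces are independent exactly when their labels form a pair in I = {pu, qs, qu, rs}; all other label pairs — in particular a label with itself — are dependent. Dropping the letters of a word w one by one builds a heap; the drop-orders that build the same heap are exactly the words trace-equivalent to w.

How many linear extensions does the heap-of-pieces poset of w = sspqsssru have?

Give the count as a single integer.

10

0(s) covers ∅
1(s) covers 0:s
2(p) covers 1:s
3(q) covers 2:p
4(s) covers 2:p
5(s) covers 4:s
6(s) covers 5:s
7(r) covers 3:q
8(u) covers 6:s, 7:r
floor of heap: 0:s
completions by unplaced set U, small U first (add the entries for U minus each lowest piece of U):
  |U|=1: {8}:1
  |U|=2: {6,8}:1  {7,8}:1
  |U|=3: {3,7,8}:1  {5,6,8}:1  {6,7,8}:2
  |U|=4: {3,6,7,8}:3  {4,5,6,8}:1  {5,6,7,8}:3
  |U|=5: {3,5,6,7,8}:6  {4,5,6,7,8}:4
  |U|=6: {3,4,5,6,7,8}:10
  |U|=7: {2,3,4,5,6,7,8}:10
  start at 0(s): 10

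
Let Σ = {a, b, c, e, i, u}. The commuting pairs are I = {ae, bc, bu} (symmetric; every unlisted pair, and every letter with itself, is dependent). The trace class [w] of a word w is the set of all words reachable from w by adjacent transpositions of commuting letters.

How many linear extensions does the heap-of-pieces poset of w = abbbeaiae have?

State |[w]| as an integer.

4

piece 0:a — minimal
piece 1:b rests on {0:a}
piece 2:b rests on {1:b}
piece 3:b rests on {2:b}
piece 4:e rests on {3:b}
piece 5:a rests on {3:b}
piece 6:i rests on {4:e, 5:a}
piece 7:a rests on {6:i}
piece 8:e rests on {6:i}
minimal pieces: {0:a}
ways to finish when only these pieces remain (= sum over removing one remaining piece with nothing left below it):
  1 left: {7}→1  {8}→1
  2 left: {7,8}→2
  3 left: {6,7,8}→2
  4 left: {4,6,7,8}→2  {5,6,7,8}→2
  5 left: {4,5,6,7,8}→4
  6 left: {3,4,5,6,7,8}→4
  7 left: {2,3,4,5,6,7,8}→4
  placing 0:a first → 4 extensions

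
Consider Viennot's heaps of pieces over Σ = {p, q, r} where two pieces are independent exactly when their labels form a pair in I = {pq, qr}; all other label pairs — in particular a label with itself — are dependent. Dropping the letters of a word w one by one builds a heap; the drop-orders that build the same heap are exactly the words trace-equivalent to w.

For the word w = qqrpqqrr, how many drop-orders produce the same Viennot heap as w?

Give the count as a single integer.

70

0(q) covers ∅
1(q) covers 0:q
2(r) covers ∅
3(p) covers 2:r
4(q) covers 1:q
5(q) covers 4:q
6(r) covers 3:p
7(r) covers 6:r
floor of heap: 0:q, 2:r
completions by unplaced set U, small U first (add the entries for U minus each lowest piece of U):
  |U|=1: {5}:1  {7}:1
  |U|=2: {4,5}:1  {5,7}:2  {6,7}:1
  |U|=3: {1,4,5}:1  {3,6,7}:1  {4,5,7}:3  {5,6,7}:3
  |U|=4: {0,1,4,5}:1  {1,4,5,7}:4  {2,3,6,7}:1  {3,5,6,7}:4  {4,5,6,7}:6
  |U|=5: {0,1,4,5,7}:5  {1,4,5,6,7}:10  {2,3,5,6,7}:5  {3,4,5,6,7}:10
  |U|=6: {0,1,4,5,6,7}:15  {1,3,4,5,6,7}:20  {2,3,4,5,6,7}:15
  start at 0(q): 35
  start at 2(r): 35
sum over floor = 70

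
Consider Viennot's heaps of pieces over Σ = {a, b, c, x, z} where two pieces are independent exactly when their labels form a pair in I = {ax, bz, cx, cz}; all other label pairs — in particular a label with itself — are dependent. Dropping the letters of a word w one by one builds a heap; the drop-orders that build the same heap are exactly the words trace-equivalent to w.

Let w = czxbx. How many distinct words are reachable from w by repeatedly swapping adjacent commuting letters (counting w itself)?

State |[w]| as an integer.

3

piece 0:c — minimal
piece 1:z — minimal
piece 2:x rests on {1:z}
piece 3:b rests on {0:c, 2:x}
piece 4:x rests on {3:b}
minimal pieces: {0:c, 1:z}
ways to finish when only these pieces remain (= sum over removing one remaining piece with nothing left below it):
  1 left: {4}→1
  2 left: {3,4}→1
  3 left: {0,3,4}→1  {2,3,4}→1
  placing 0:c first → 1 extensions
  placing 1:z first → 2 extensions
total linear extensions = 3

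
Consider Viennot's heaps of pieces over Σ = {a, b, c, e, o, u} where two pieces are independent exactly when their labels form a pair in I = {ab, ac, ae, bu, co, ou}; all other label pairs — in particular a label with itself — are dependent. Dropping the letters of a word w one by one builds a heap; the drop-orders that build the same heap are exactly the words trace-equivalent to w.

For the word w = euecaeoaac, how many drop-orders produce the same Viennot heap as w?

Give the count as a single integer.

17

piece 0:e — minimal
piece 1:u rests on {0:e}
piece 2:e rests on {1:u}
piece 3:c rests on {2:e}
piece 4:a rests on {1:u}
piece 5:e rests on {3:c}
piece 6:o rests on {4:a, 5:e}
piece 7:a rests on {6:o}
piece 8:a rests on {7:a}
piece 9:c rests on {5:e}
minimal pieces: {0:e}
ways to finish when only these pieces remain (= sum over removing one remaining piece with nothing left below it):
  1 left: {8}→1  {9}→1
  2 left: {7,8}→1  {8,9}→2
  3 left: {6,7,8}→1  {7,8,9}→3
  4 left: {4,6,7,8}→1  {6,7,8,9}→4
  5 left: {4,6,7,8,9}→5  {5,6,7,8,9}→4
  6 left: {3,5,6,7,8,9}→4  {4,5,6,7,8,9}→9
  7 left: {2,3,5,6,7,8,9}→4  {3,4,5,6,7,8,9}→13
  8 left: {2,3,4,5,6,7,8,9}→17
  placing 0:e first → 17 extensions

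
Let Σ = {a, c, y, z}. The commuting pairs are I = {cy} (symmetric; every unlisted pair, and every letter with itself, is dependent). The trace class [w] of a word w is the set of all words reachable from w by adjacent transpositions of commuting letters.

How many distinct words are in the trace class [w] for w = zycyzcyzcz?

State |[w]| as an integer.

6

drop 0:z onto floor
drop 1:y onto {0:z}
drop 2:c onto {0:z}
drop 3:y onto {1:y}
drop 4:z onto {2:c, 3:y}
drop 5:c onto {4:z}
drop 6:y onto {4:z}
drop 7:z onto {5:c, 6:y}
drop 8:c onto {7:z}
drop 9:z onto {8:c}
ground layer = {0:z}
drop-orders for the pieces not yet dropped (sum over which currently-grounded one goes next):
  1 to go: {9} 1
  2 to go: {8,9} 1
  3 to go: {7,8,9} 1
  4 to go: {5,7,8,9} 1  {6,7,8,9} 1
  5 to go: {5,6,7,8,9} 2
  6 to go: {4,5,6,7,8,9} 2
  7 to go: {2,4,5,6,7,8,9} 2  {3,4,5,6,7,8,9} 2
  8 to go: {1,3,4,5,6,7,8,9} 2  {2,3,4,5,6,7,8,9} 4
  if 0:z drops first: 6 orders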